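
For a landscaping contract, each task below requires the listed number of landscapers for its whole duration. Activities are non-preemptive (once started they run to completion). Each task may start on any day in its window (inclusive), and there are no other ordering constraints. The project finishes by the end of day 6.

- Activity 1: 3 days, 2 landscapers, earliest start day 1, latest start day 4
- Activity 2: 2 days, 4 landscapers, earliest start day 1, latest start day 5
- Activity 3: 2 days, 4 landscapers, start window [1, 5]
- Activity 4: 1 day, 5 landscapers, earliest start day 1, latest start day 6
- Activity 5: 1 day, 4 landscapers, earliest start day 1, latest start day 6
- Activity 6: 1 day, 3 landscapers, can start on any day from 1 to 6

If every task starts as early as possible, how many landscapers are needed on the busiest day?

22

Early-start schedule: Activity 1@1, Activity 2@1, Activity 3@1, Activity 4@1, Activity 5@1, Activity 6@1.
Load per day: day 1: 22, day 2: 10, day 3: 2, day 4: 0, day 5: 0, day 6: 0.
Peak is 22.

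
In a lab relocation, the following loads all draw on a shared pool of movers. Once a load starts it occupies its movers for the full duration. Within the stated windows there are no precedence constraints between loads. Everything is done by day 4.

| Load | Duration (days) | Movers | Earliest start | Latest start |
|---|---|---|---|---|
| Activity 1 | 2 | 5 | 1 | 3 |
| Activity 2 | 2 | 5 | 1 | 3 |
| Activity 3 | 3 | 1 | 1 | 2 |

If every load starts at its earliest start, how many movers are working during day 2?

At early start, day 2 has: Activity 1, Activity 2, Activity 3.
Demand: 5 + 5 + 1 = 11.

11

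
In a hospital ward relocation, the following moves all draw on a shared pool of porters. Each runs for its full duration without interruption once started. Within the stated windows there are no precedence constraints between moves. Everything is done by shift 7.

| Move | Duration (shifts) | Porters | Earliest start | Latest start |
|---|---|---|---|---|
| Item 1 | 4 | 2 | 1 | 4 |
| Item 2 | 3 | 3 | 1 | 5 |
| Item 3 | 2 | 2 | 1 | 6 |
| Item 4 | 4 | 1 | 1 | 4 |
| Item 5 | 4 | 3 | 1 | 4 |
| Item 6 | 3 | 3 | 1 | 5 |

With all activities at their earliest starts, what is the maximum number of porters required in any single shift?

Early-start schedule: Item 1@1, Item 2@1, Item 3@1, Item 4@1, Item 5@1, Item 6@1.
Load per shift: shift 1: 14, shift 2: 14, shift 3: 12, shift 4: 6, shift 5: 0, shift 6: 0, shift 7: 0.
Peak is 14.

14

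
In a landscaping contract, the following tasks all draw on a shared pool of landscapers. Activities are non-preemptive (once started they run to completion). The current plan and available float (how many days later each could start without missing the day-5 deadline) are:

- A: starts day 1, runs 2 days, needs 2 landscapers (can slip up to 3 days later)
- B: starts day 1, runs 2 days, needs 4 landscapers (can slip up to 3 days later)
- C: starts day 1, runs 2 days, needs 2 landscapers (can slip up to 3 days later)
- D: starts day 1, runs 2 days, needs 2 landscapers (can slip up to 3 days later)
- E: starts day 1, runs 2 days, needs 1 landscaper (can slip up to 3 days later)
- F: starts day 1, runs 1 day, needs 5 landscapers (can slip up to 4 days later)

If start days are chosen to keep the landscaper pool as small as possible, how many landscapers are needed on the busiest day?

6

Early-start (A@1, B@1, C@1, D@1, E@1, F@1) gives peak 16: d1:16  d2:11  d3:0  d4:0  d5:0.
Shift C→3, D→3, E→3, F→5.
Schedule A@1, B@1, C@3, D@3, E@3, F@5: d1:6  d2:6  d3:5  d4:5  d5:5 — peak 6.
Total landscaper-days = 27 over 5 days ⇒ peak ≥ ⌈27/5⌉ = 6, so 6 is optimal.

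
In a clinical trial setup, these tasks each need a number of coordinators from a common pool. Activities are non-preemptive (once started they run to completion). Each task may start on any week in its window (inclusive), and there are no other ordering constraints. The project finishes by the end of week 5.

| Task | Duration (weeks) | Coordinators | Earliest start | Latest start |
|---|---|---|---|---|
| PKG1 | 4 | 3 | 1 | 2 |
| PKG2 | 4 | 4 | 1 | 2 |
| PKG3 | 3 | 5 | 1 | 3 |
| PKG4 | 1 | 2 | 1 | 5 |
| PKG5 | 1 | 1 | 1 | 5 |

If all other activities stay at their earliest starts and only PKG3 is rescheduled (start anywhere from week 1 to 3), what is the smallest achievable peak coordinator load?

12

PKG3@1: w1:15  w2:12  w3:12  w4:7  w5:0 → peak 15
PKG3@2: w1:10  w2:12  w3:12  w4:12  w5:0 → peak 12
PKG3@3: w1:10  w2:7  w3:12  w4:12  w5:5 → peak 12
Best is PKG3@2, peak 12.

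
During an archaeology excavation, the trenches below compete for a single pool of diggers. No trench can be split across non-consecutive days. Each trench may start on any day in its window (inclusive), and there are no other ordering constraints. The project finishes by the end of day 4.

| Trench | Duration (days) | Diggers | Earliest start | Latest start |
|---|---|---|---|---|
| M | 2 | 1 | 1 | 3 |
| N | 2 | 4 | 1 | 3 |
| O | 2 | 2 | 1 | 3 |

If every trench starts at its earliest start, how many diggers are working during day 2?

7

At early start, day 2 has: M, N, O.
Demand: 1 + 4 + 2 = 7.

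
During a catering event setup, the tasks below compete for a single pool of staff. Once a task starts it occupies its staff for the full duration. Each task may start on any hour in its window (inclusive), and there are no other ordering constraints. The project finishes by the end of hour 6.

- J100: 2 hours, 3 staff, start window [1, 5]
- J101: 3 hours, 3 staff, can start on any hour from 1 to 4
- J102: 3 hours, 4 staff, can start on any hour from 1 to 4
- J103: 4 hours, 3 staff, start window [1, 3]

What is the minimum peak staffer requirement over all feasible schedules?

Early-start (J100@1, J101@1, J102@1, J103@1) gives peak 13: h1:13  h2:13  h3:10  h4:3  h5:0  h6:0.
Shift J102→4, J103→3.
Schedule J100@1, J101@1, J102@4, J103@3: h1:6  h2:6  h3:6  h4:7  h5:7  h6:7 — peak 7.
Total staffer-hours = 39 over 6 hours ⇒ peak ≥ ⌈39/6⌉ = 7, so 7 is optimal.

7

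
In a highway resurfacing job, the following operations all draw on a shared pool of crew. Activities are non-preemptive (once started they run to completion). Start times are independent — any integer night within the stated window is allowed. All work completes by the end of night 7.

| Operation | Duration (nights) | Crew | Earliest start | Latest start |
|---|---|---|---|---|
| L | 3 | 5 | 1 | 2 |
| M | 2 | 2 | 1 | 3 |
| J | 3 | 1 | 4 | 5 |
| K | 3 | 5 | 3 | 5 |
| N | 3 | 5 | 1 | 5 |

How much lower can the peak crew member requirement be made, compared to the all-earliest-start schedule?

4

Early-start peak: n1:12  n2:12  n3:15  n4:6  n5:6  n6:1  n7:0 ⇒ 15.
Leveled (L@1, M@1, J@4, K@3, N@4): n1:7  n2:7  n3:10  n4:11  n5:11  n6:6  n7:0 ⇒ 11.
Reduction 15 − 11 = 4.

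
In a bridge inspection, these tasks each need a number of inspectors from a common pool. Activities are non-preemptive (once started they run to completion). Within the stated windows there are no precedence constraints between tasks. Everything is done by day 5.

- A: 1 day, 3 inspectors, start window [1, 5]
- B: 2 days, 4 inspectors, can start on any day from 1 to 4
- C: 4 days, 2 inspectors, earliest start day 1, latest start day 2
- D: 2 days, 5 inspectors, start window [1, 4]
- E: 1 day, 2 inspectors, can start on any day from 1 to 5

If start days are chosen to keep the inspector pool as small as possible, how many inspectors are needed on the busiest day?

Early-start (A@1, B@1, C@1, D@1, E@1) gives peak 16: d1:16  d2:11  d3:2  d4:2  d5:0.
Shift C→2, D→3, E→5.
Schedule A@1, B@1, C@2, D@3, E@5: d1:7  d2:6  d3:7  d4:7  d5:4 — peak 7.
Total inspector-days = 31 over 5 days ⇒ peak ≥ ⌈31/5⌉ = 7, so 7 is optimal.

7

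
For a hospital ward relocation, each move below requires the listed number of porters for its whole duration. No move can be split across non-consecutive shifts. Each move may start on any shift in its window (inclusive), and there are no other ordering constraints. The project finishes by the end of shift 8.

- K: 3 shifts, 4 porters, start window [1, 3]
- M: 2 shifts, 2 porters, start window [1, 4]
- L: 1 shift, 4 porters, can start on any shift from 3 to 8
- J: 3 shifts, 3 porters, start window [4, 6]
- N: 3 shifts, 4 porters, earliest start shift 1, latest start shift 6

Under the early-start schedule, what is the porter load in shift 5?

At early start, shift 5 has: J.
Demand: 3 = 3.

3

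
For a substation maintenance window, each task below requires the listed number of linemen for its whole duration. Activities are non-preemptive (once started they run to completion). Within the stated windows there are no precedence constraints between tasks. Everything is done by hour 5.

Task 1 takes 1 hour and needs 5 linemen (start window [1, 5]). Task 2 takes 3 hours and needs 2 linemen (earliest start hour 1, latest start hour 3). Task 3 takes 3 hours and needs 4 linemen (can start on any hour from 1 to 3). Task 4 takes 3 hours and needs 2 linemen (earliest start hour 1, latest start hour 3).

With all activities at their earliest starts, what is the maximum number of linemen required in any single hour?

13

Early-start schedule: Task 1@1, Task 2@1, Task 3@1, Task 4@1.
Load per hour: hour 1: 13, hour 2: 8, hour 3: 8, hour 4: 0, hour 5: 0.
Peak is 13.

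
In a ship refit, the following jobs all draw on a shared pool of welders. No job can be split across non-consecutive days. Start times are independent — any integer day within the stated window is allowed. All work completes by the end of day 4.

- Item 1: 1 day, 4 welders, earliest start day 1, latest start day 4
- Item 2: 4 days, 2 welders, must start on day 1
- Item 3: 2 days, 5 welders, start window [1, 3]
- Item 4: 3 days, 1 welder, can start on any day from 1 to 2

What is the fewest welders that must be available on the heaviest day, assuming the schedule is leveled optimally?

Early-start (Item 1@1, Item 2@1, Item 3@1, Item 4@1) gives peak 12: d1:12  d2:8  d3:3  d4:2.
Shift Item 3→2.
Schedule Item 1@1, Item 2@1, Item 3@2, Item 4@1: d1:7  d2:8  d3:8  d4:2 — peak 8.
No arrangement of the 24 feasible schedules does better.

8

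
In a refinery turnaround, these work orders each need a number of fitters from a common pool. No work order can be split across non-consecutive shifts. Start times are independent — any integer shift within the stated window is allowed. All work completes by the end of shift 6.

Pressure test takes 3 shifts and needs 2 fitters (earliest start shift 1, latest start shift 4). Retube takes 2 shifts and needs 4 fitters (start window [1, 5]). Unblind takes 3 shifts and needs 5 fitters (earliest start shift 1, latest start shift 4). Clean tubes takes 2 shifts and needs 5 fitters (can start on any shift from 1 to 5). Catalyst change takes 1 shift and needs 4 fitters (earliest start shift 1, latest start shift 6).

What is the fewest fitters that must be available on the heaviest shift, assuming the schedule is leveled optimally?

Early-start (Pressure test@1, Retube@1, Unblind@1, Clean tubes@1, Catalyst change@1) gives peak 20: s1:20  s2:16  s3:7  s4:0  s5:0  s6:0.
Shift Retube→3, Unblind→4, Catalyst change→5.
Schedule Pressure test@1, Retube@3, Unblind@4, Clean tubes@1, Catalyst change@5: s1:7  s2:7  s3:6  s4:9  s5:9  s6:5 — peak 9.

9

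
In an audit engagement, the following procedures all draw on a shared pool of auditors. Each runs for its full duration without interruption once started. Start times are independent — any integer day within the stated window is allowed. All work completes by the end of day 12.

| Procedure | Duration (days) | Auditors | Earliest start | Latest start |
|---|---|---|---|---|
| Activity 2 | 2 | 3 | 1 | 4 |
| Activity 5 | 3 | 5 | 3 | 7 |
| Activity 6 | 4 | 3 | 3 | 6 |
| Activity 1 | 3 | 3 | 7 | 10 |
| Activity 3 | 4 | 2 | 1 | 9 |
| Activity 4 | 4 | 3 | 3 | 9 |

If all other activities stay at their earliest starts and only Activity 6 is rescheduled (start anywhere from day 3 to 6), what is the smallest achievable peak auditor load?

10

Activity 6@3: d1:5  d2:5  d3:13  d4:13  d5:11  d6:6  d7:3  d8:3  d9:3  d10:0  d11:0  d12:0 → peak 13
Activity 6@4: d1:5  d2:5  d3:10  d4:13  d5:11  d6:6  d7:6  d8:3  d9:3  d10:0  d11:0  d12:0 → peak 13
Activity 6@5: d1:5  d2:5  d3:10  d4:10  d5:11  d6:6  d7:6  d8:6  d9:3  d10:0  d11:0  d12:0 → peak 11
Activity 6@6: d1:5  d2:5  d3:10  d4:10  d5:8  d6:6  d7:6  d8:6  d9:6  d10:0  d11:0  d12:0 → peak 10
Best is Activity 6@6, peak 10.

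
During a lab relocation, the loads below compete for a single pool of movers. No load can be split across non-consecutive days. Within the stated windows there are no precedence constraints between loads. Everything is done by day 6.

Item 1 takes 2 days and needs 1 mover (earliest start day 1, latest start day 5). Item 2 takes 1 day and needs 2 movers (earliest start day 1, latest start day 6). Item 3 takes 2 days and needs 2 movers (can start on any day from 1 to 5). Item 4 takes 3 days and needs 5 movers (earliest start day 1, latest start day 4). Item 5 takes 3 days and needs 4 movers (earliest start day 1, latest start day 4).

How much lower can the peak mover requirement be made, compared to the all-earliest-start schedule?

Early-start peak: d1:14  d2:12  d3:9  d4:0  d5:0  d6:0 ⇒ 14.
Leveled (Item 1@1, Item 2@4, Item 3@5, Item 4@1, Item 5@4): d1:6  d2:6  d3:5  d4:6  d5:6  d6:6 ⇒ 6.
Reduction 14 − 6 = 8.

8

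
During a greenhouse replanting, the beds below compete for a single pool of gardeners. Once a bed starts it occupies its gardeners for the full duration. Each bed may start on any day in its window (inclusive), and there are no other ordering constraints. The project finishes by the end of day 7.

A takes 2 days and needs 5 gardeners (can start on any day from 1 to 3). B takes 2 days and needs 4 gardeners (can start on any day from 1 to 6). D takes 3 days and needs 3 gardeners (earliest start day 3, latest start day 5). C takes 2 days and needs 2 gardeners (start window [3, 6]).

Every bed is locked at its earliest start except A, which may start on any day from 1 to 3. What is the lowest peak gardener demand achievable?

9

A@1: d1:9  d2:9  d3:5  d4:5  d5:3  d6:0  d7:0 → peak 9
A@2: d1:4  d2:9  d3:10  d4:5  d5:3  d6:0  d7:0 → peak 10
A@3: d1:4  d2:4  d3:10  d4:10  d5:3  d6:0  d7:0 → peak 10
Best is A@1, peak 9.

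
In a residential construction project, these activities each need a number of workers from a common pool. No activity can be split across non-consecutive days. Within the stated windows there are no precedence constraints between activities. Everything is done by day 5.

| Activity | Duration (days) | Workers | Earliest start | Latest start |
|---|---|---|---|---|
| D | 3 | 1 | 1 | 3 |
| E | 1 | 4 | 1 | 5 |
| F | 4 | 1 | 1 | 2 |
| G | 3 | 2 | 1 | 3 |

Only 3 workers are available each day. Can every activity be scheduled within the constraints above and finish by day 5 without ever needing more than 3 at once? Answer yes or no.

Total worker-days = 17; over 5 days the average is 17/5 > 3, so some day must exceed 3.

no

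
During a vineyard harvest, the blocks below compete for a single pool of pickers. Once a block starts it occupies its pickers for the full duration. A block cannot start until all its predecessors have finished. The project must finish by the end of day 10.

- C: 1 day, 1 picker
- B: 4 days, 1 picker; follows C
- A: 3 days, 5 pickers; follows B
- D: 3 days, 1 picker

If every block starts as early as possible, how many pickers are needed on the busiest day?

Early-start schedule: C@1, B@2, A@6, D@1.
Load per day: day 1: 2, day 2: 2, day 3: 2, day 4: 1, day 5: 1, day 6: 5, day 7: 5, day 8: 5, day 9: 0, day 10: 0.
Peak is 5.

5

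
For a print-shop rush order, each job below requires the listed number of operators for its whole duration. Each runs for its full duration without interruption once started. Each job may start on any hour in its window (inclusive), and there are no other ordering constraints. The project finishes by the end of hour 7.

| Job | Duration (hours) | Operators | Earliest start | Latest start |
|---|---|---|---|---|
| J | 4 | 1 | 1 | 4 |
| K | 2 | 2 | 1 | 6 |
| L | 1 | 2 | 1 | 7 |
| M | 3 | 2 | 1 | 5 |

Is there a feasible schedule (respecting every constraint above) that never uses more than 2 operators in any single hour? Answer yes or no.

no

Total operator-hours = 16; over 7 hours the average is 16/7 > 2, so some hour must exceed 2.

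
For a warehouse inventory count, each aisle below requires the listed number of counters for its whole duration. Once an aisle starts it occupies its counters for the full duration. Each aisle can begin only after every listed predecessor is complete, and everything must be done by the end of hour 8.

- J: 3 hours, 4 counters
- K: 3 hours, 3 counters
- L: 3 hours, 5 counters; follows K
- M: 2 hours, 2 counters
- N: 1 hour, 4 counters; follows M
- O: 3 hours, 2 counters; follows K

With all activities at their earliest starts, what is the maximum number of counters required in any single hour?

11

Early-start schedule: J@1, K@1, L@4, M@1, N@3, O@4.
Load per hour: hour 1: 9, hour 2: 9, hour 3: 11, hour 4: 7, hour 5: 7, hour 6: 7, hour 7: 0, hour 8: 0.
Peak is 11.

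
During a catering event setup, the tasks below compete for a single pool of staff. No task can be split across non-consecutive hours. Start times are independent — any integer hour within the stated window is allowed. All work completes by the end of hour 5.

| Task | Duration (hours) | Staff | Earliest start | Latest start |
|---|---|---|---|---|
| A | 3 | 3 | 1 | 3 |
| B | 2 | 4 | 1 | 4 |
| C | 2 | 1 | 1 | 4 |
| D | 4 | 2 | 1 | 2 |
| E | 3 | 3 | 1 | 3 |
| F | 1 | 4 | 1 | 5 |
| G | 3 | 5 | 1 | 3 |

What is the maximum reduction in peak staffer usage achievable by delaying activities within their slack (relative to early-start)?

Early-start peak: h1:22  h2:18  h3:13  h4:2  h5:0 ⇒ 22.
Leveled (A@1, B@1, C@1, D@1, E@1, F@4, G@3): h1:13  h2:13  h3:13  h4:11  h5:5 ⇒ 13.
Reduction 22 − 13 = 9.

9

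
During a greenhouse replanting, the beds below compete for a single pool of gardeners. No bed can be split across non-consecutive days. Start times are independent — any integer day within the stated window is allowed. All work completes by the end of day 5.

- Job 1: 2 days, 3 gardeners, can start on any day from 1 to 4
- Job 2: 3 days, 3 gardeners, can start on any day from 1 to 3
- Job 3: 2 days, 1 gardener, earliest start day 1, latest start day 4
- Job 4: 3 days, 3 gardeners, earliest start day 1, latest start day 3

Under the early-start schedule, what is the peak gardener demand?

10

Early-start schedule: Job 1@1, Job 2@1, Job 3@1, Job 4@1.
Load per day: day 1: 10, day 2: 10, day 3: 6, day 4: 0, day 5: 0.
Peak is 10.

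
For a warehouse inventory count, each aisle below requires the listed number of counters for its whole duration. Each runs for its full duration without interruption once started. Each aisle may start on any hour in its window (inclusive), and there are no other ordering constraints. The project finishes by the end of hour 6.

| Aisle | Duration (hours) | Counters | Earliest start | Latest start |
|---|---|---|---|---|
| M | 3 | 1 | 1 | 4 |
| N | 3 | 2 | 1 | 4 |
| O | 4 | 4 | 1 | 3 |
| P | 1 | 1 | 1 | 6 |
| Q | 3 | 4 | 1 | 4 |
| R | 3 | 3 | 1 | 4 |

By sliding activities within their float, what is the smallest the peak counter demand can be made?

Early-start (M@1, N@1, O@1, P@1, Q@1, R@1) gives peak 15: h1:15  h2:14  h3:14  h4:4  h5:0  h6:0.
Shift N→4, P→5, R→4.
Schedule M@1, N@4, O@1, P@5, Q@1, R@4: h1:9  h2:9  h3:9  h4:9  h5:6  h6:5 — peak 9.

9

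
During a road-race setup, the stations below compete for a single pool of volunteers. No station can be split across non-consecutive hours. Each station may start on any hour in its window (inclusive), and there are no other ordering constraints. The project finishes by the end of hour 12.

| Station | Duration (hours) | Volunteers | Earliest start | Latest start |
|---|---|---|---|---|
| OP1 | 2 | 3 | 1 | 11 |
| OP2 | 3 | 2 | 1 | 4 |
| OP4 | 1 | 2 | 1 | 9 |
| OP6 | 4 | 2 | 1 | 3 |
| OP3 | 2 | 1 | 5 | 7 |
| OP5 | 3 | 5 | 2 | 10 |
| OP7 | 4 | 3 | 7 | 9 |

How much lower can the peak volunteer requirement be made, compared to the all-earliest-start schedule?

Early-start peak: h1:9  h2:12  h3:9  h4:7  h5:1  h6:1  h7:3  h8:3  h9:3  h10:3  h11:0  h12:0 ⇒ 12.
Leveled (OP1@1, OP2@3, OP4@1, OP6@2, OP3@5, OP5@6, OP7@9): h1:5  h2:5  h3:4  h4:4  h5:5  h6:6  h7:5  h8:5  h9:3  h10:3  h11:3  h12:3 ⇒ 6.
Reduction 12 − 6 = 6.

6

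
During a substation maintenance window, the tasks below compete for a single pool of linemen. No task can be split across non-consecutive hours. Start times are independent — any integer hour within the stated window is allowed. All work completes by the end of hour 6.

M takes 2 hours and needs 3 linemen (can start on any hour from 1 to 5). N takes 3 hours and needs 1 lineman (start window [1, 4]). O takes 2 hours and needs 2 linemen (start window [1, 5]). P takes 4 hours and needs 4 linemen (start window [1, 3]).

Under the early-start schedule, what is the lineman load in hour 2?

At early start, hour 2 has: M, N, O, P.
Demand: 3 + 1 + 2 + 4 = 10.

10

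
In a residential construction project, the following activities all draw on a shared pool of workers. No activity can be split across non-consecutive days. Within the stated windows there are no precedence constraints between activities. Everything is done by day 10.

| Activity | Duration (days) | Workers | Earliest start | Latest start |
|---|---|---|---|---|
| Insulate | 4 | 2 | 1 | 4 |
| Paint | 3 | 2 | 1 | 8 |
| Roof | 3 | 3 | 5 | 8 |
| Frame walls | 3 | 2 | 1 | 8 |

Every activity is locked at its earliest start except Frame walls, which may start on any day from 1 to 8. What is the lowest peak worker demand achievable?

4

Frame walls@1: d1:6  d2:6  d3:6  d4:2  d5:3  d6:3  d7:3  d8:0  d9:0  d10:0 → peak 6
Frame walls@2: d1:4  d2:6  d3:6  d4:4  d5:3  d6:3  d7:3  d8:0  d9:0  d10:0 → peak 6
Frame walls@3: d1:4  d2:4  d3:6  d4:4  d5:5  d6:3  d7:3  d8:0  d9:0  d10:0 → peak 6
Frame walls@4: d1:4  d2:4  d3:4  d4:4  d5:5  d6:5  d7:3  d8:0  d9:0  d10:0 → peak 5
Frame walls@5: d1:4  d2:4  d3:4  d4:2  d5:5  d6:5  d7:5  d8:0  d9:0  d10:0 → peak 5
Frame walls@6: d1:4  d2:4  d3:4  d4:2  d5:3  d6:5  d7:5  d8:2  d9:0  d10:0 → peak 5
Frame walls@7: d1:4  d2:4  d3:4  d4:2  d5:3  d6:3  d7:5  d8:2  d9:2  d10:0 → peak 5
Frame walls@8: d1:4  d2:4  d3:4  d4:2  d5:3  d6:3  d7:3  d8:2  d9:2  d10:2 → peak 4
Best is Frame walls@8, peak 4.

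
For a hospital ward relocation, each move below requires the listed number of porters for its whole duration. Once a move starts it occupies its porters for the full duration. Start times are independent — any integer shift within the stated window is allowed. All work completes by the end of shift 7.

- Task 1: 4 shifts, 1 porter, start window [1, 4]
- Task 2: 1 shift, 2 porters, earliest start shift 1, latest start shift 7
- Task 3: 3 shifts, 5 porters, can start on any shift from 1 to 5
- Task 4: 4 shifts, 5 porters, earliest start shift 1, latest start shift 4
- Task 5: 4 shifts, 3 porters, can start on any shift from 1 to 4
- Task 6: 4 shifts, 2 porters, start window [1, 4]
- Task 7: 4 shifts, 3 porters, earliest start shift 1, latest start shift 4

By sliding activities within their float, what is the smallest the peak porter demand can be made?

Early-start (Task 1@1, Task 2@1, Task 3@1, Task 4@1, Task 5@1, Task 6@1, Task 7@1) gives peak 21: s1:21  s2:19  s3:19  s4:14  s5:0  s6:0  s7:0.
Shift Task 5→2, Task 6→4, Task 7→4.
Schedule Task 1@1, Task 2@1, Task 3@1, Task 4@1, Task 5@2, Task 6@4, Task 7@4: s1:13  s2:14  s3:14  s4:14  s5:8  s6:5  s7:5 — peak 14.

14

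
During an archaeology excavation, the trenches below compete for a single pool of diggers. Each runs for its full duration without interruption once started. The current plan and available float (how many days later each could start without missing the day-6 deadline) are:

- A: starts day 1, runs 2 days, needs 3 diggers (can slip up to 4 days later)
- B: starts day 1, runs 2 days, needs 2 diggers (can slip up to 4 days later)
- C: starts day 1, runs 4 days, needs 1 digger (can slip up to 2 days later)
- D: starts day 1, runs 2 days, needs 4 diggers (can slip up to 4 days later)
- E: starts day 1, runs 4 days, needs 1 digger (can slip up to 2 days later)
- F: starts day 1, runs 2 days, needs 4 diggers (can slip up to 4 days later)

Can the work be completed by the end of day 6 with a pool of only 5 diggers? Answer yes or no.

no

Total digger-days = 34; over 6 days the average is 34/6 > 5, so some day must exceed 5.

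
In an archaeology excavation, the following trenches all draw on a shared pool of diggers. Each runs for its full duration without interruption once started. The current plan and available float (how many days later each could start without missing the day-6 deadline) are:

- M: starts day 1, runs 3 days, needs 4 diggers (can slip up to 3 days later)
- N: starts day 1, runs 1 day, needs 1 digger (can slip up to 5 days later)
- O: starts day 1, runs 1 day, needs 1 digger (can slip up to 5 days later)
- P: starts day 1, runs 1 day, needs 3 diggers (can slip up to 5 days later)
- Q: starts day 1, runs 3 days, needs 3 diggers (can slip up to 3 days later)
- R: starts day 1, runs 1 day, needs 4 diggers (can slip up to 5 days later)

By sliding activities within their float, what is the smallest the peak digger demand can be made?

Early-start (M@1, N@1, O@1, P@1, Q@1, R@1) gives peak 16: d1:16  d2:7  d3:7  d4:0  d5:0  d6:0.
Shift P→2, Q→3, R→4.
Schedule M@1, N@1, O@1, P@2, Q@3, R@4: d1:6  d2:7  d3:7  d4:7  d5:3  d6:0 — peak 7.

7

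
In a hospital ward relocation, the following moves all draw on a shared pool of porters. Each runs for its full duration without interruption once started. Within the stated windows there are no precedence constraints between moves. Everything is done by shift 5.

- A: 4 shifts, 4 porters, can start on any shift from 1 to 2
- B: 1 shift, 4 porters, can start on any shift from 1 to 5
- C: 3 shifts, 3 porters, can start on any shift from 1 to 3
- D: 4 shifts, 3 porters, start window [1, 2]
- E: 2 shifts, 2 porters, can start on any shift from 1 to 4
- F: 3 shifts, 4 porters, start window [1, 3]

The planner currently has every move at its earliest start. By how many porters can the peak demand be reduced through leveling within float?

Early-start peak: s1:20  s2:16  s3:14  s4:7  s5:0 ⇒ 20.
Leveled (A@1, B@1, C@1, D@1, E@4, F@2): s1:14  s2:14  s3:14  s4:13  s5:2 ⇒ 14.
Reduction 20 − 14 = 6.

6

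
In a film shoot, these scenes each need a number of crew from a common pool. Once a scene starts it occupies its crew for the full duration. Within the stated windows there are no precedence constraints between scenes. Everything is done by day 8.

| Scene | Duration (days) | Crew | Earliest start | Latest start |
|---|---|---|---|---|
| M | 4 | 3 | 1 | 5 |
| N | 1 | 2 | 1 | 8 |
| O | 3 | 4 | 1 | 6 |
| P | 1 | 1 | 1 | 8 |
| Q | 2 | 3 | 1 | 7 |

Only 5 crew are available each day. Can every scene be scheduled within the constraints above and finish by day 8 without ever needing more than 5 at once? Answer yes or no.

The minimum achievable peak is 6; 5 < 6, so no feasible schedule stays within the cap.

no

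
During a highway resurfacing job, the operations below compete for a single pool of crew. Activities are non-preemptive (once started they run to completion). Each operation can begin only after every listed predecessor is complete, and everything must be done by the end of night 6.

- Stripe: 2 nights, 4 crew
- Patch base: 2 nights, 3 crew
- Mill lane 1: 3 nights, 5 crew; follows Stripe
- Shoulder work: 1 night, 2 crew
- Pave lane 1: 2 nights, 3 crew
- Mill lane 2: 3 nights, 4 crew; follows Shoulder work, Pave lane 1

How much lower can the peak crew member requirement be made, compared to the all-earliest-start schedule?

2

Early-start peak: n1:12  n2:10  n3:9  n4:9  n5:9  n6:0 ⇒ 12.
Leveled (Stripe@1, Patch base@1, Mill lane 1@3, Shoulder work@1, Pave lane 1@2, Mill lane 2@4): n1:9  n2:10  n3:8  n4:9  n5:9  n6:4 ⇒ 10.
Reduction 12 − 10 = 2.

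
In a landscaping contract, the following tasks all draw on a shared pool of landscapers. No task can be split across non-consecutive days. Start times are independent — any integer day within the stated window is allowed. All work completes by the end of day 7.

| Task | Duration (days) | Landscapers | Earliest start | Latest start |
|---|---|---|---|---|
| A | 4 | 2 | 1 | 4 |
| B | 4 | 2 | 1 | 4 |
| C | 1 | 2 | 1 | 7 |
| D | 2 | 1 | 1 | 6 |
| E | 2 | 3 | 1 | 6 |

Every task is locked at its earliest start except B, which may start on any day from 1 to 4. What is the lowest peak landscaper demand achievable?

8

B@1: d1:10  d2:8  d3:4  d4:4  d5:0  d6:0  d7:0 → peak 10
B@2: d1:8  d2:8  d3:4  d4:4  d5:2  d6:0  d7:0 → peak 8
B@3: d1:8  d2:6  d3:4  d4:4  d5:2  d6:2  d7:0 → peak 8
B@4: d1:8  d2:6  d3:2  d4:4  d5:2  d6:2  d7:2 → peak 8
Best is B@2, peak 8.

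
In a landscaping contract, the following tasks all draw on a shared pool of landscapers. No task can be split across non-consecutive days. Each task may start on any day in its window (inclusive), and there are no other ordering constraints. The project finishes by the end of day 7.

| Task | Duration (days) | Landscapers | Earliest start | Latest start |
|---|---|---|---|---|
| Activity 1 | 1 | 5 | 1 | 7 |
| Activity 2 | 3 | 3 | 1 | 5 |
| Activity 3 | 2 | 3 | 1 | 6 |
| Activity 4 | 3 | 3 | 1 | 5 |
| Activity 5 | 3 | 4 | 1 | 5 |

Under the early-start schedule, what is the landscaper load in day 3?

10

At early start, day 3 has: Activity 2, Activity 4, Activity 5.
Demand: 3 + 3 + 4 = 10.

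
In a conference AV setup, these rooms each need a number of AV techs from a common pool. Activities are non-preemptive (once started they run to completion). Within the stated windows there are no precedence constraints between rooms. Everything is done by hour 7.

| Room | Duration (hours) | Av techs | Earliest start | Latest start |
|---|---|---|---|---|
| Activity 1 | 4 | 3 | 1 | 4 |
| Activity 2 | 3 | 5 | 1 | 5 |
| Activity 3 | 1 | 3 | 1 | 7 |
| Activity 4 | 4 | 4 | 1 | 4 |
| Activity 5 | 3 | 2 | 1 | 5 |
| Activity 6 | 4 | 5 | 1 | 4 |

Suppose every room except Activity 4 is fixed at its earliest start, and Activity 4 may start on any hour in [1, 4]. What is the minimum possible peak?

Activity 4@1: h1:22  h2:19  h3:19  h4:12  h5:0  h6:0  h7:0 → peak 22
Activity 4@2: h1:18  h2:19  h3:19  h4:12  h5:4  h6:0  h7:0 → peak 19
Activity 4@3: h1:18  h2:15  h3:19  h4:12  h5:4  h6:4  h7:0 → peak 19
Activity 4@4: h1:18  h2:15  h3:15  h4:12  h5:4  h6:4  h7:4 → peak 18
Best is Activity 4@4, peak 18.

18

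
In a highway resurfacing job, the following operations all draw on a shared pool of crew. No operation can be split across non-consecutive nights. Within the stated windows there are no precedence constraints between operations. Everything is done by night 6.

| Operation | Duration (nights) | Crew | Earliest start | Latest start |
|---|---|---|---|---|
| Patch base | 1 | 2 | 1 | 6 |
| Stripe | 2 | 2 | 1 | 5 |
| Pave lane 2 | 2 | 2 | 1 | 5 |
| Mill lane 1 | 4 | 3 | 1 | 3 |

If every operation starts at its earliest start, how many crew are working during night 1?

9

At early start, night 1 has: Patch base, Stripe, Pave lane 2, Mill lane 1.
Demand: 2 + 2 + 2 + 3 = 9.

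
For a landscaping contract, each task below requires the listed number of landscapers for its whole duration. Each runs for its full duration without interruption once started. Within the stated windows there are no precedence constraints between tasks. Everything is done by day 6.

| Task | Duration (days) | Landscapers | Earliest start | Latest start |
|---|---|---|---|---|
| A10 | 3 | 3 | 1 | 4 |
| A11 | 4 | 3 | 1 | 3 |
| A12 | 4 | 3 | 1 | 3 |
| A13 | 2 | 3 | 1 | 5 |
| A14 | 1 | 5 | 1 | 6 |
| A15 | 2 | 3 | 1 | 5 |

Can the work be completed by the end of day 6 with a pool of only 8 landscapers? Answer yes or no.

no

Total landscaper-days = 50; over 6 days the average is 50/6 > 8, so some day must exceed 8.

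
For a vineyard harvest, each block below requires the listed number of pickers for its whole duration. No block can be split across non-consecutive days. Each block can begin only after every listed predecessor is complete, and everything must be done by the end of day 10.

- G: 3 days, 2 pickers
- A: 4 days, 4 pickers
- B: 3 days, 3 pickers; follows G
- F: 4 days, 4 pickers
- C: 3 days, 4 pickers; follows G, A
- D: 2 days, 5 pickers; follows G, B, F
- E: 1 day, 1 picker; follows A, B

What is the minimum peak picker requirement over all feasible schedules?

Early-start (G@1, A@1, B@4, F@1, C@5, D@7, E@7) gives peak 11: d1:10  d2:10  d3:10  d4:11  d5:7  d6:7  d7:10  d8:5  d9:0  d10:0.
Shift F→5, C→7, D→9.
Schedule G@1, A@1, B@4, F@5, C@7, D@9, E@7: d1:6  d2:6  d3:6  d4:7  d5:7  d6:7  d7:9  d8:8  d9:9  d10:5 — peak 9.

9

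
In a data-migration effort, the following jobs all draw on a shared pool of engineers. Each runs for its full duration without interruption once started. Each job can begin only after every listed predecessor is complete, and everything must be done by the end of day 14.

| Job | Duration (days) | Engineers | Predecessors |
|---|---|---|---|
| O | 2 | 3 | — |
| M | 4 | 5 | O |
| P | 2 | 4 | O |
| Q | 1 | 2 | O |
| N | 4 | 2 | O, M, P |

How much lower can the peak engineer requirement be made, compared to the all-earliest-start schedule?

6

Early-start peak: d1:3  d2:3  d3:11  d4:9  d5:5  d6:5  d7:2  d8:2  d9:2  d10:2  d11:0  d12:0  d13:0  d14:0 ⇒ 11.
Leveled (O@1, M@3, P@7, Q@9, N@9): d1:3  d2:3  d3:5  d4:5  d5:5  d6:5  d7:4  d8:4  d9:4  d10:2  d11:2  d12:2  d13:0  d14:0 ⇒ 5.
Reduction 11 − 5 = 6.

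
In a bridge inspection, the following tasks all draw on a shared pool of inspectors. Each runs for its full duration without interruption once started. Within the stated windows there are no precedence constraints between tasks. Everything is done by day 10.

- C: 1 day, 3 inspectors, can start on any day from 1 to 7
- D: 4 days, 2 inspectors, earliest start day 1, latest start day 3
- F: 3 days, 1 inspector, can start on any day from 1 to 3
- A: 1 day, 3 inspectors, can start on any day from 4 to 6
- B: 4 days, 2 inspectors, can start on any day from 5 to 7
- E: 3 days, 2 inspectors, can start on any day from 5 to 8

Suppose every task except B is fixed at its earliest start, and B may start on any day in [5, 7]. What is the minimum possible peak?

6

B@5: d1:6  d2:3  d3:3  d4:5  d5:4  d6:4  d7:4  d8:2  d9:0  d10:0 → peak 6
B@6: d1:6  d2:3  d3:3  d4:5  d5:2  d6:4  d7:4  d8:2  d9:2  d10:0 → peak 6
B@7: d1:6  d2:3  d3:3  d4:5  d5:2  d6:2  d7:4  d8:2  d9:2  d10:2 → peak 6
Best is B@5, peak 6.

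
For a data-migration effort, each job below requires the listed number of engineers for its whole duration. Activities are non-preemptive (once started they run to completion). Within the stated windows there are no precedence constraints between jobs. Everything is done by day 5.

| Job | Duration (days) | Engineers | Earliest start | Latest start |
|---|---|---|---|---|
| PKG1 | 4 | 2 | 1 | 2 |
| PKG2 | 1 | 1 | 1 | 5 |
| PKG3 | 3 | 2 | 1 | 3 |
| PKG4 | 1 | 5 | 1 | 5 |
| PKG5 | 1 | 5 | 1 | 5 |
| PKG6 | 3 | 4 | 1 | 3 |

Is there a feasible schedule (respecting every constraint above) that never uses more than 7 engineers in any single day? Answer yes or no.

no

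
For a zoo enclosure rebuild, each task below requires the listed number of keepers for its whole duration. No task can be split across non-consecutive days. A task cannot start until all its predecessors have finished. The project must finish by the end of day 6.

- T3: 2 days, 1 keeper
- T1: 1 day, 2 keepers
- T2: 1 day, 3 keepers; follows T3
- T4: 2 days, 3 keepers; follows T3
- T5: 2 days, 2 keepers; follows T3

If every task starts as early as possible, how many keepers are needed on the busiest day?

8

Early-start schedule: T3@1, T1@1, T2@3, T4@3, T5@3.
Load per day: day 1: 3, day 2: 1, day 3: 8, day 4: 5, day 5: 0, day 6: 0.
Peak is 8.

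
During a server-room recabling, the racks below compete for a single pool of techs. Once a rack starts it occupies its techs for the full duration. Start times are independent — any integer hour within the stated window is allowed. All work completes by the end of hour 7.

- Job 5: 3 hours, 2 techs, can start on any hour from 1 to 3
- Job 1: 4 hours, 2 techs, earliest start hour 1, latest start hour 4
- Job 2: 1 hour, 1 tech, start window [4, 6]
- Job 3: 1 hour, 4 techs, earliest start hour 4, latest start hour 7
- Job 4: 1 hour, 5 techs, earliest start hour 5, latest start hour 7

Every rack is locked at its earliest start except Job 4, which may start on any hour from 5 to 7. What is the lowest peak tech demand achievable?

7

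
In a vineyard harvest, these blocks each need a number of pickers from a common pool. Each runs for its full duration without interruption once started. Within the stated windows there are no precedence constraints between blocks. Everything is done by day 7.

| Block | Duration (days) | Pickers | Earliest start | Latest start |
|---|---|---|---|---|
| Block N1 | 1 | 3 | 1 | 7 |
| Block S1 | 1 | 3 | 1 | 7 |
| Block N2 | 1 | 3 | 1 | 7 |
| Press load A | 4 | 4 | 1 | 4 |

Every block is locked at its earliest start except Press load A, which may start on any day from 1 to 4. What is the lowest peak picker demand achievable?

9

Press load A@1: d1:13  d2:4  d3:4  d4:4  d5:0  d6:0  d7:0 → peak 13
Press load A@2: d1:9  d2:4  d3:4  d4:4  d5:4  d6:0  d7:0 → peak 9
Press load A@3: d1:9  d2:0  d3:4  d4:4  d5:4  d6:4  d7:0 → peak 9
Press load A@4: d1:9  d2:0  d3:0  d4:4  d5:4  d6:4  d7:4 → peak 9
Best is Press load A@2, peak 9.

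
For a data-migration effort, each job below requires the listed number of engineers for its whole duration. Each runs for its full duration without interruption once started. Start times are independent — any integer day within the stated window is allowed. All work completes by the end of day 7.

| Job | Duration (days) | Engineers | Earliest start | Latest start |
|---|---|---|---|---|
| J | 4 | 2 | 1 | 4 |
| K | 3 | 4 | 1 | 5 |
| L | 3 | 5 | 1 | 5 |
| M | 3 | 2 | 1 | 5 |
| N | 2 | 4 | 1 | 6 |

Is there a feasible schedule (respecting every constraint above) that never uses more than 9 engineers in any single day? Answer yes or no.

yes

Schedule J@1, K@1, L@4, M@1, N@5: d1:8  d2:8  d3:8  d4:7  d5:9  d6:9  d7:0 — peak 9 ≤ 9.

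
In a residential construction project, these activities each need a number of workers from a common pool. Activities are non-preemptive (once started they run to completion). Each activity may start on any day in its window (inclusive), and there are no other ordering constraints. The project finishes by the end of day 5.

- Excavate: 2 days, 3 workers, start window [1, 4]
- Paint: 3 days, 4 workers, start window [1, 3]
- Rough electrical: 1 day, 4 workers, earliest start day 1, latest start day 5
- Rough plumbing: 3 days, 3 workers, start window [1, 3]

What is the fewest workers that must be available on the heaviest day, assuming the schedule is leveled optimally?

7

Early-start (Excavate@1, Paint@1, Rough electrical@1, Rough plumbing@1) gives peak 14: d1:14  d2:10  d3:7  d4:0  d5:0.
Shift Rough electrical→4, Rough plumbing→3.
Schedule Excavate@1, Paint@1, Rough electrical@4, Rough plumbing@3: d1:7  d2:7  d3:7  d4:7  d5:3 — peak 7.
Total worker-days = 31 over 5 days ⇒ peak ≥ ⌈31/5⌉ = 7, so 7 is optimal.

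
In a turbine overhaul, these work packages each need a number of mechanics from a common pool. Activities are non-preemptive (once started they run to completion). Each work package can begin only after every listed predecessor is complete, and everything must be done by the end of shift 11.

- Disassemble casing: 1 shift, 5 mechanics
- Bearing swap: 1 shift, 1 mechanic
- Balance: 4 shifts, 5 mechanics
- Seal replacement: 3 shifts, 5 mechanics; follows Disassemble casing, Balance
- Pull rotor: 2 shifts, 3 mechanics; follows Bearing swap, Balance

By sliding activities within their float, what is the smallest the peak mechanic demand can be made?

5

Early-start (Disassemble casing@1, Bearing swap@1, Balance@1, Seal replacement@5, Pull rotor@5) gives peak 11: s1:11  s2:5  s3:5  s4:5  s5:8  s6:8  s7:5  s8:0  s9:0  s10:0  s11:0.
Shift Bearing swap→2, Balance→3, Seal replacement→7, Pull rotor→10.
Schedule Disassemble casing@1, Bearing swap@2, Balance@3, Seal replacement@7, Pull rotor@10: s1:5  s2:1  s3:5  s4:5  s5:5  s6:5  s7:5  s8:5  s9:5  s10:3  s11:3 — peak 5.
Total mechanic-shifts = 47 over 11 shifts ⇒ peak ≥ ⌈47/11⌉ = 5, so 5 is optimal.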